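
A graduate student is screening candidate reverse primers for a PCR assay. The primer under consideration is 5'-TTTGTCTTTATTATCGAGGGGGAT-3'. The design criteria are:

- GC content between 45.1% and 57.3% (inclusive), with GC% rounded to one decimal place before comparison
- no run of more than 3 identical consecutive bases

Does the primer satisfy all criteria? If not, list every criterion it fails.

Base counts: A=4, T=11, G=7, C=2 (length 24).
GC content: GC 9/24 = 37.5%, outside 45.1–57.3% ✗
homopolymer run: longest run = 5, exceeds 3 ✗

Fails: GC content, homopolymer run.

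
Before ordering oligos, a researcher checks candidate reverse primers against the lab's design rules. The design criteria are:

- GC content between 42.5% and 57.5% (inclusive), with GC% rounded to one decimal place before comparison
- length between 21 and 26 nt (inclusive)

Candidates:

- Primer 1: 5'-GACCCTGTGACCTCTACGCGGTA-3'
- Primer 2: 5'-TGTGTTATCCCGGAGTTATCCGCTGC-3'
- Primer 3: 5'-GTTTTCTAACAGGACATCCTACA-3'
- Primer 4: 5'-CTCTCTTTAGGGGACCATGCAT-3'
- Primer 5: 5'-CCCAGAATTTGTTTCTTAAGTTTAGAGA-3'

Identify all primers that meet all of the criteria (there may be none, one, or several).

Primer 2 and Primer 4.

Primer 1 (23 nt, A=4 T=5 G=6 C=8): GC 14/23 = 60.9%, outside 42.5–57.5% ✗; length 23 ✓ — fails.
Primer 2 (26 nt, A=3 T=9 G=7 C=7): GC 14/26 = 53.8% ✓; length 26 ✓ — passes.
Primer 3 (23 nt, A=7 T=7 G=3 C=6): GC 9/23 = 39.1%, outside 42.5–57.5% ✗; length 23 ✓ — fails.
Primer 4 (22 nt, A=4 T=7 G=5 C=6): GC 11/22 = 50.0% ✓; length 22 ✓ — passes.
Primer 5 (28 nt, A=8 T=11 G=5 C=4): GC 9/28 = 32.1%, outside 42.5–57.5% ✗; length 28, outside 21–26 ✗ — fails.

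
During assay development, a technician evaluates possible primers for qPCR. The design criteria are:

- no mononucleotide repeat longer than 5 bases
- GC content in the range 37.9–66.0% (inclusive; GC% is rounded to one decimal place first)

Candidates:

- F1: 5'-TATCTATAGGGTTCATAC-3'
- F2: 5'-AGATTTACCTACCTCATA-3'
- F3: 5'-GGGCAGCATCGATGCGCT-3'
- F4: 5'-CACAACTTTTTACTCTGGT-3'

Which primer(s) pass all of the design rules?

F1 (18 nt, A=5 T=7 G=3 C=3): longest run = 3 ✓; GC 6/18 = 33.3%, outside 37.9–66.0% ✗ — fails.
F2 (18 nt, A=6 T=6 G=1 C=5): longest run = 3 ✓; GC 6/18 = 33.3%, outside 37.9–66.0% ✗ — fails.
F3 (18 nt, A=3 T=3 G=7 C=5): longest run = 3 ✓; GC 12/18 = 66.7%, outside 37.9–66.0% ✗ — fails.
F4 (19 nt, A=4 T=8 G=2 C=5): longest run = 5 ✓; GC 7/19 = 36.8%, outside 37.9–66.0% ✗ — fails.

None of the candidates satisfy all criteria.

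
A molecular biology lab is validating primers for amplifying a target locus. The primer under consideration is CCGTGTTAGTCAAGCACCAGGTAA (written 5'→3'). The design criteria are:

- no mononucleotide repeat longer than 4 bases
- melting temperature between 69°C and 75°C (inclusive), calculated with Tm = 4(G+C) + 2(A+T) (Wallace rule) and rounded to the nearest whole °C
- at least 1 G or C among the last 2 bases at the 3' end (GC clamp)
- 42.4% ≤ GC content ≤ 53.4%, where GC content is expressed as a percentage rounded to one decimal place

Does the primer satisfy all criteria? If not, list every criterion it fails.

Base counts: A=7, T=5, G=6, C=6 (length 24).
homopolymer run: longest run = 2 ✓
Tm: Tm = 2·12 + 4·12 = 72°C ✓
GC clamp: 3' end AA has 0 G/C, need ≥1 ✗
GC content: GC 12/24 = 50.0% ✓

Fails: GC clamp.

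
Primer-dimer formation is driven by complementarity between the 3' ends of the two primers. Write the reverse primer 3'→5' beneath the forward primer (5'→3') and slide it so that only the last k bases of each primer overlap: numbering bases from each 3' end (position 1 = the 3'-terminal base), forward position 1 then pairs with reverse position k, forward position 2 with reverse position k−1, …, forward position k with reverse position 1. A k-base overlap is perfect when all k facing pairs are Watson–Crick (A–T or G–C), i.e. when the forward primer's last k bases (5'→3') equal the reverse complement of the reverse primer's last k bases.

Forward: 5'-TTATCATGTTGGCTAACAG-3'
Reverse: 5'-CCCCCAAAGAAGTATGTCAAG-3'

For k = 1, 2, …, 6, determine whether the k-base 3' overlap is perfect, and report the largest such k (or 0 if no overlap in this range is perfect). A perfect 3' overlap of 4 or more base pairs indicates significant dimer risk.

Longest perfect overlap: 0 complementary base pairs; below the dimer-risk threshold (threshold 4).

Last 6 bases (5'→3') — forward …TAACAG, reverse …GTCAAG.
Reverse complement of the reverse primer's last 6 bases: CTTGAC; its first k bases are the reverse complement of the reverse primer's last k bases, so a perfect k-base overlap needs the forward primer's last k bases to equal them.
Comparing (forward last k vs required): k=1: G vs C ✗; k=2: AG vs CT ✗; k=3: CAG vs CTT ✗; k=4: ACAG vs CTTG ✗; k=5: AACAG vs CTTGA ✗; k=6: TAACAG vs CTTGAC ✗.
No overlap length from 1 to 6 is perfect, so the longest perfect 3' overlap is 0.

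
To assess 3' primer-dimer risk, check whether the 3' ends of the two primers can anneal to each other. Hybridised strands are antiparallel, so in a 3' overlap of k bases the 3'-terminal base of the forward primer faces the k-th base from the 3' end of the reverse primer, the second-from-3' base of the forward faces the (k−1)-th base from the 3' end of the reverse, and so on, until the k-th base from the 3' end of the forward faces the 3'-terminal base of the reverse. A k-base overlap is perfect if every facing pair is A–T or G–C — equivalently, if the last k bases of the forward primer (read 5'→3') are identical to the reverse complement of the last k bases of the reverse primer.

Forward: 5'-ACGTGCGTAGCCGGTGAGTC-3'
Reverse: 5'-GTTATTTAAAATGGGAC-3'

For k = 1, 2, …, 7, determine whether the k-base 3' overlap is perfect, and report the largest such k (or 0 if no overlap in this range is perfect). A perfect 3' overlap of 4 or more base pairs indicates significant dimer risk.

Longest perfect overlap: 3 complementary base pairs; below the dimer-risk threshold (threshold 4).

Last 7 bases (5'→3') — forward …GTGAGTC, reverse …ATGGGAC.
Reverse complement of the reverse primer's last 7 bases: GTCCCAT; its first k bases are the reverse complement of the reverse primer's last k bases, so a perfect k-base overlap needs the forward primer's last k bases to equal them.
Comparing (forward last k vs required): k=1: C vs G ✗; k=2: TC vs GT ✗; k=3: GTC vs GTC ✓; k=4: AGTC vs GTCC ✗; k=5: GAGTC vs GTCCC ✗; k=6: TGAGTC vs GTCCCA ✗; k=7: GTGAGTC vs GTCCCAT ✗.
Only k = 3 is perfect, so the longest perfect 3' overlap is 3.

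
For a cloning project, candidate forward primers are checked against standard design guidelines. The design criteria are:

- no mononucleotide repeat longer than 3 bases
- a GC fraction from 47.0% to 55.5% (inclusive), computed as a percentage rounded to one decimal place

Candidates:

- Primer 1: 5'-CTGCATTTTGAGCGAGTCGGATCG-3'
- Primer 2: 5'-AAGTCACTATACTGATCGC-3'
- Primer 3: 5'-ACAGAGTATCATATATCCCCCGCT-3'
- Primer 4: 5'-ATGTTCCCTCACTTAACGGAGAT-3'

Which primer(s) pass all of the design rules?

Primer 1 (24 nt, A=4 T=7 G=8 C=5): longest run = 4, exceeds 3 ✗; GC 13/24 = 54.2% ✓ — fails.
Primer 2 (19 nt, A=6 T=5 G=3 C=5): longest run = 2 ✓; GC 8/19 = 42.1%, outside 47.0–55.5% ✗ — fails.
Primer 3 (24 nt, A=7 T=6 G=3 C=8): longest run = 5, exceeds 3 ✗; GC 11/24 = 45.8%, outside 47.0–55.5% ✗ — fails.
Primer 4 (23 nt, A=6 T=7 G=4 C=6): longest run = 3 ✓; GC 10/23 = 43.5%, outside 47.0–55.5% ✗ — fails.

None of the candidates satisfy all criteria.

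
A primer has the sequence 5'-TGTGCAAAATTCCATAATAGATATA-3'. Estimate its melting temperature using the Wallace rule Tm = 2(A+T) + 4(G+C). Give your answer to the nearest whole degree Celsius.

62°C

Base counts: A=11, T=8, G=3, C=3 (length 25).
Tm = 2·(11+8) + 4·(3+3) = 2·19 + 4·6 = 38 + 24 = 62°C.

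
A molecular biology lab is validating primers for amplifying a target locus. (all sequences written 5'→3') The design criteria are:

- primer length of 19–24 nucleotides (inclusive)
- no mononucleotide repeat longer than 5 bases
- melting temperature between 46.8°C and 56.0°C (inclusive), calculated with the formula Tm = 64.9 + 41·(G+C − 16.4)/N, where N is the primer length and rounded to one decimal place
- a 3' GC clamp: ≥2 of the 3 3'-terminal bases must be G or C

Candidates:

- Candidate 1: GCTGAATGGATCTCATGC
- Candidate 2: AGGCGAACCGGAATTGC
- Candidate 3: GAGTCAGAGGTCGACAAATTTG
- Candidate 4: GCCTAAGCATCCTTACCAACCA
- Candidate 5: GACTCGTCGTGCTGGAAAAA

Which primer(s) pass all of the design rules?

Candidate 1 (18 nt, A=4 T=5 G=5 C=4): length 18, outside 19–24 ✗; longest run = 2 ✓; Tm = 64.9 + 41·(9 − 16.4)/18 = 48.0°C ✓; 3' end TGC has 2 G/C ✓ — fails.
Candidate 2 (17 nt, A=5 T=2 G=6 C=4): length 17, outside 19–24 ✗; longest run = 2 ✓; Tm = 64.9 + 41·(10 − 16.4)/17 = 49.5°C ✓; 3' end TGC has 2 G/C ✓ — fails.
Candidate 3 (22 nt, A=7 T=5 G=7 C=3): length 22 ✓; longest run = 3 ✓; Tm = 64.9 + 41·(10 − 16.4)/22 = 53.0°C ✓; 3' end TTG has 1 G/C, need ≥2 ✗ — fails.
Candidate 4 (22 nt, A=7 T=4 G=2 C=9): length 22 ✓; longest run = 2 ✓; Tm = 64.9 + 41·(11 − 16.4)/22 = 54.8°C ✓; 3' end CCA has 2 G/C ✓ — passes.
Candidate 5 (20 nt, A=6 T=4 G=6 C=4): length 20 ✓; longest run = 5 ✓; Tm = 64.9 + 41·(10 − 16.4)/20 = 51.8°C ✓; 3' end AAA has 0 G/C, need ≥2 ✗ — fails.

Candidate 4 only.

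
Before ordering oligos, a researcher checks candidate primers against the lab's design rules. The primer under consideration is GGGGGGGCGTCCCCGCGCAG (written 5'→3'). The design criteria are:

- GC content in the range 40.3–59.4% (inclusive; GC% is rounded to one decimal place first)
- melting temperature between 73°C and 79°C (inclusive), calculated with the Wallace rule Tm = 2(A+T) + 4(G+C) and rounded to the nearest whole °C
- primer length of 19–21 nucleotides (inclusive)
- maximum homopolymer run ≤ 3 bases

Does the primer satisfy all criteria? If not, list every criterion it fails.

Fails: GC content, homopolymer run.

Base counts: A=1, T=1, G=11, C=7 (length 20).
GC content: GC 18/20 = 90.0%, outside 40.3–59.4% ✗
Tm: Tm = 2·2 + 4·18 = 76°C ✓
length: length 20 ✓
homopolymer run: longest run = 7, exceeds 3 ✗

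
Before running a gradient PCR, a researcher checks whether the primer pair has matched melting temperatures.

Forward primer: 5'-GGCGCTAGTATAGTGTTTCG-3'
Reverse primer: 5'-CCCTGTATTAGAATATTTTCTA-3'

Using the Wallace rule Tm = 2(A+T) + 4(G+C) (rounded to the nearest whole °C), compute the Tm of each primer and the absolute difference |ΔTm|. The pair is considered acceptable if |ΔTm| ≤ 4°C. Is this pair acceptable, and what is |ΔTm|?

Forward: A=3 T=7 G=7 C=3 → Tm = 2·10 + 4·10 = 60°C.
Reverse: A=6 T=10 G=2 C=4 → Tm = 2·16 + 4·6 = 56°C.
|ΔTm| = |60 − 56| = 4°C, ≤ 4°C.

|ΔTm| = 4°C; the pair is acceptable.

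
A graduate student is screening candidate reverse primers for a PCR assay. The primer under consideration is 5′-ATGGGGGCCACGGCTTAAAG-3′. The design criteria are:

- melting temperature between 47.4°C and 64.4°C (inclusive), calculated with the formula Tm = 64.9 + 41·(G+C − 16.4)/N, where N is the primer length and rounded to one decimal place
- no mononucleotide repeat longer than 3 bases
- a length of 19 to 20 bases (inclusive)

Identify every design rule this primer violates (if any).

Base counts: A=5, T=3, G=8, C=4 (length 20).
Tm: Tm = 64.9 + 41·(12 − 16.4)/20 = 55.9°C ✓
homopolymer run: longest run = 5, exceeds 3 ✗
length: length 20 ✓

Fails: homopolymer run.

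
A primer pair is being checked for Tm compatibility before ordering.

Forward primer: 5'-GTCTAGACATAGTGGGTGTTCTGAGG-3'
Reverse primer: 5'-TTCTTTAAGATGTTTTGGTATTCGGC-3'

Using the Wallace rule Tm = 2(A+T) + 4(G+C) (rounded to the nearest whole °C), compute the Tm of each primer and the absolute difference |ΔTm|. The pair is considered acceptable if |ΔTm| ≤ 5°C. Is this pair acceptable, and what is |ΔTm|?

Forward: A=5 T=8 G=10 C=3 → Tm = 2·13 + 4·13 = 78°C.
Reverse: A=4 T=13 G=6 C=3 → Tm = 2·17 + 4·9 = 70°C.
|ΔTm| = |78 − 70| = 8°C, > 5°C.

|ΔTm| = 8°C; the pair is not acceptable.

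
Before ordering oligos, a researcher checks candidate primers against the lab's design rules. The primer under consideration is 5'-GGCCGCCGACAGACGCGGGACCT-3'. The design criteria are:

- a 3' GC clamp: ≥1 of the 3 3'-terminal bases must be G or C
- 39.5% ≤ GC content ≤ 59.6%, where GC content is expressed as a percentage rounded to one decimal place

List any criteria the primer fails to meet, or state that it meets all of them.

Base counts: A=4, T=1, G=9, C=9 (length 23).
GC clamp: 3' end CCT has 2 G/C ✓
GC content: GC 18/23 = 78.3%, outside 39.5–59.6% ✗

Fails: GC content.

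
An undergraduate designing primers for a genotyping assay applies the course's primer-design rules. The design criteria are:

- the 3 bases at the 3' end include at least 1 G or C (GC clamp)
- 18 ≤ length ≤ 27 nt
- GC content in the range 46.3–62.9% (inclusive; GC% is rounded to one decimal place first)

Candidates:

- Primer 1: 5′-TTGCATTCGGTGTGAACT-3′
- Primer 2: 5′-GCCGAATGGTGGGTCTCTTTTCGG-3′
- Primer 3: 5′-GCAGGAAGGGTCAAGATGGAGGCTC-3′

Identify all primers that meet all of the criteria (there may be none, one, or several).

Primer 1 (18 nt, A=3 T=7 G=5 C=3): 3' end ACT has 1 G/C ✓; length 18 ✓; GC 8/18 = 44.4%, outside 46.3–62.9% ✗ — fails.
Primer 2 (24 nt, A=2 T=8 G=9 C=5): 3' end CGG has 3 G/C ✓; length 24 ✓; GC 14/24 = 58.3% ✓ — passes.
Primer 3 (25 nt, A=7 T=3 G=11 C=4): 3' end CTC has 2 G/C ✓; length 25 ✓; GC 15/25 = 60.0% ✓ — passes.

Primer 2 and Primer 3.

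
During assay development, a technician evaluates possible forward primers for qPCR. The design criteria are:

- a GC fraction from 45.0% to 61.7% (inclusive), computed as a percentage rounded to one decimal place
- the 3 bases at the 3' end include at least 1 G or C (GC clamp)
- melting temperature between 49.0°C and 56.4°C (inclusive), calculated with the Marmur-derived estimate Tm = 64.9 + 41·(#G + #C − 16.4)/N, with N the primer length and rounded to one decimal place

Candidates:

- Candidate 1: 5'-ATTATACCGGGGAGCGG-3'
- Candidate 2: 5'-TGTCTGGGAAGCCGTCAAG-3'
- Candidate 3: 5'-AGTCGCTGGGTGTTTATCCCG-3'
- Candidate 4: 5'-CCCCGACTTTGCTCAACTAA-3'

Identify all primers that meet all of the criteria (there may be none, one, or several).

Candidate 1, Candidate 2 and Candidate 3.

Candidate 1 (17 nt, A=4 T=3 G=7 C=3): GC 10/17 = 58.8% ✓; 3' end CGG has 3 G/C ✓; Tm = 64.9 + 41·(10 − 16.4)/17 = 49.5°C ✓ — passes.
Candidate 2 (19 nt, A=4 T=4 G=7 C=4): GC 11/19 = 57.9% ✓; 3' end AAG has 1 G/C ✓; Tm = 64.9 + 41·(11 − 16.4)/19 = 53.2°C ✓ — passes.
Candidate 3 (21 nt, A=2 T=7 G=7 C=5): GC 12/21 = 57.1% ✓; 3' end CCG has 3 G/C ✓; Tm = 64.9 + 41·(12 − 16.4)/21 = 56.3°C ✓ — passes.
Candidate 4 (20 nt, A=5 T=5 G=2 C=8): GC 10/20 = 50.0% ✓; 3' end TAA has 0 G/C, need ≥1 ✗; Tm = 64.9 + 41·(10 − 16.4)/20 = 51.8°C ✓ — fails.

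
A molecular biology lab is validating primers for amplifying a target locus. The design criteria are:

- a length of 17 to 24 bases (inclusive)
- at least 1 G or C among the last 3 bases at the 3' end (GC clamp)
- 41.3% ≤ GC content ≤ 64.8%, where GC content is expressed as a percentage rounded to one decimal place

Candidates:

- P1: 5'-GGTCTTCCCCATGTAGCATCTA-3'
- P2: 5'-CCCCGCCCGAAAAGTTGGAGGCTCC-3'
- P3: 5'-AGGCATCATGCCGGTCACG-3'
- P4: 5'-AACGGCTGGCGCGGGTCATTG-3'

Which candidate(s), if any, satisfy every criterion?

P1 and P3.

P1 (22 nt, A=4 T=7 G=4 C=7): length 22 ✓; 3' end CTA has 1 G/C ✓; GC 11/22 = 50.0% ✓ — passes.
P2 (25 nt, A=5 T=3 G=7 C=10): length 25, outside 17–24 ✗; 3' end TCC has 2 G/C ✓; GC 17/25 = 68.0%, outside 41.3–64.8% ✗ — fails.
P3 (19 nt, A=4 T=3 G=6 C=6): length 19 ✓; 3' end ACG has 2 G/C ✓; GC 12/19 = 63.2% ✓ — passes.
P4 (21 nt, A=3 T=4 G=9 C=5): length 21 ✓; 3' end TTG has 1 G/C ✓; GC 14/21 = 66.7%, outside 41.3–64.8% ✗ — fails.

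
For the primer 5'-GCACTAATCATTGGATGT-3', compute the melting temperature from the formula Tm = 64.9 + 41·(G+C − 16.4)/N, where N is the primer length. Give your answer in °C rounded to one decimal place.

Base counts: A=5, T=6, G=4, C=3; G+C = 7, N = 18.
Tm = 64.9 + 41·(7 − 16.4)/18 = 64.9 + -385.40/18 = 43.5°C.

43.5°C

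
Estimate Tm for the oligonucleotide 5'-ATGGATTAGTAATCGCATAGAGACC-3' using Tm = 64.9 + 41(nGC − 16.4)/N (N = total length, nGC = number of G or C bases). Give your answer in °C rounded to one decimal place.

54.4°C

Base counts: A=9, T=6, G=6, C=4; G+C = 10, N = 25.
Tm = 64.9 + 41·(10 − 16.4)/25 = 64.9 + -262.40/25 = 54.4°C.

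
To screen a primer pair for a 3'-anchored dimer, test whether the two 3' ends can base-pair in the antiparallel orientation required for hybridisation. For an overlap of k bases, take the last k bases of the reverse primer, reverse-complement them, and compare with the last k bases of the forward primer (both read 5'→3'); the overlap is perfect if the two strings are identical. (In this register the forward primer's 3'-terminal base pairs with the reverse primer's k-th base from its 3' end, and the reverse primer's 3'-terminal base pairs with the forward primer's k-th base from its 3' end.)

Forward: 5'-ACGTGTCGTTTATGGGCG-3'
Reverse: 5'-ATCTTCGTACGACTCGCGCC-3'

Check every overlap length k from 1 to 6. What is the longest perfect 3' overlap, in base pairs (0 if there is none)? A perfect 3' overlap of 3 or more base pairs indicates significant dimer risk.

Longest perfect overlap: 4 complementary base pairs; significant dimer risk (threshold 3).

Last 6 bases (5'→3') — forward …TGGGCG, reverse …CGCGCC.
Reverse complement of the reverse primer's last 6 bases: GGCGCG; its first k bases are the reverse complement of the reverse primer's last k bases, so a perfect k-base overlap needs the forward primer's last k bases to equal them.
Comparing (forward last k vs required): k=1: G vs G ✓; k=2: CG vs GG ✗; k=3: GCG vs GGC ✗; k=4: GGCG vs GGCG ✓; k=5: GGGCG vs GGCGC ✗; k=6: TGGGCG vs GGCGCG ✗.
Perfect overlaps at k = 1, 4; the largest is 4.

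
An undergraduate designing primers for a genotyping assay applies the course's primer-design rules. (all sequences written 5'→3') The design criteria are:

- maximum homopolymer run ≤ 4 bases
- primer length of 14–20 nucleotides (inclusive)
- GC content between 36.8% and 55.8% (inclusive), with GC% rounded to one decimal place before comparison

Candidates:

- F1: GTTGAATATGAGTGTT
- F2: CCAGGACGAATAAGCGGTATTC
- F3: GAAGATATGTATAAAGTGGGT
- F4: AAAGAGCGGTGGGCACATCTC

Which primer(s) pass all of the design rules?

None of the candidates satisfy all criteria.

F1 (16 nt, A=4 T=7 G=5 C=0): longest run = 2 ✓; length 16 ✓; GC 5/16 = 31.3%, outside 36.8–55.8% ✗ — fails.
F2 (22 nt, A=7 T=4 G=6 C=5): longest run = 2 ✓; length 22, outside 14–20 ✗; GC 11/22 = 50.0% ✓ — fails.
F3 (21 nt, A=8 T=6 G=7 C=0): longest run = 3 ✓; length 21, outside 14–20 ✗; GC 7/21 = 33.3%, outside 36.8–55.8% ✗ — fails.
F4 (21 nt, A=6 T=3 G=7 C=5): longest run = 3 ✓; length 21, outside 14–20 ✗; GC 12/21 = 57.1%, outside 36.8–55.8% ✗ — fails.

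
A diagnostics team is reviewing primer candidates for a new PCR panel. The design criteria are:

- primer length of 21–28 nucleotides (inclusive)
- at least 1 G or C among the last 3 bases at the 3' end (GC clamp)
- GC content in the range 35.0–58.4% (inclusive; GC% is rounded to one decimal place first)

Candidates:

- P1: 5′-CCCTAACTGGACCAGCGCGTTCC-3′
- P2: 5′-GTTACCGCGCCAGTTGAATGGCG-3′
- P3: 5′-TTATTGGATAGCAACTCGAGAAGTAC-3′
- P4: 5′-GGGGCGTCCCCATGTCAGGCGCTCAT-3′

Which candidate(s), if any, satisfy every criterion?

P1 (23 nt, A=4 T=4 G=5 C=10): length 23 ✓; 3' end TCC has 2 G/C ✓; GC 15/23 = 65.2%, outside 35.0–58.4% ✗ — fails.
P2 (23 nt, A=4 T=5 G=8 C=6): length 23 ✓; 3' end GCG has 3 G/C ✓; GC 14/23 = 60.9%, outside 35.0–58.4% ✗ — fails.
P3 (26 nt, A=9 T=7 G=6 C=4): length 26 ✓; 3' end TAC has 1 G/C ✓; GC 10/26 = 38.5% ✓ — passes.
P4 (26 nt, A=3 T=5 G=9 C=9): length 26 ✓; 3' end CAT has 1 G/C ✓; GC 18/26 = 69.2%, outside 35.0–58.4% ✗ — fails.

P3 only.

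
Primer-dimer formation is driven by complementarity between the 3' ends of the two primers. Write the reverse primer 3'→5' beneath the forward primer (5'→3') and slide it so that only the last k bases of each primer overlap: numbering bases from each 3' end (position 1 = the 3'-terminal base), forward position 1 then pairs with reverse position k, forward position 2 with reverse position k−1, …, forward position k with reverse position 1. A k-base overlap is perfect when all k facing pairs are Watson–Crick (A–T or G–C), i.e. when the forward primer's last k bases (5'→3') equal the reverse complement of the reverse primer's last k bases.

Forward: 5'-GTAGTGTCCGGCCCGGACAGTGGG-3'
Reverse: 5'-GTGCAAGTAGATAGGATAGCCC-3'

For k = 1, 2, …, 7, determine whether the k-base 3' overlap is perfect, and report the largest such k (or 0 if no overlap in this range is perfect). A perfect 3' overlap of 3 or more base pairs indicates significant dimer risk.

Longest perfect overlap: 3 complementary base pairs; significant dimer risk (threshold 3).

Last 7 bases (5'→3') — forward …CAGTGGG, reverse …ATAGCCC.
Reverse complement of the reverse primer's last 7 bases: GGGCTAT; its first k bases are the reverse complement of the reverse primer's last k bases, so a perfect k-base overlap needs the forward primer's last k bases to equal them.
Comparing (forward last k vs required): k=1: G vs G ✓; k=2: GG vs GG ✓; k=3: GGG vs GGG ✓; k=4: TGGG vs GGGC ✗; k=5: GTGGG vs GGGCT ✗; k=6: AGTGGG vs GGGCTA ✗; k=7: CAGTGGG vs GGGCTAT ✗.
Perfect overlaps at k = 1, 2, 3; the largest is 3.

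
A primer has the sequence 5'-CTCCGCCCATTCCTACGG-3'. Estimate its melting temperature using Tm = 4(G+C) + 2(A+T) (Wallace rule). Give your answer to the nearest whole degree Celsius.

60°C

Base counts: A=2, T=4, G=3, C=9 (length 18).
Tm = 2·(2+4) + 4·(3+9) = 2·6 + 4·12 = 12 + 48 = 60°C.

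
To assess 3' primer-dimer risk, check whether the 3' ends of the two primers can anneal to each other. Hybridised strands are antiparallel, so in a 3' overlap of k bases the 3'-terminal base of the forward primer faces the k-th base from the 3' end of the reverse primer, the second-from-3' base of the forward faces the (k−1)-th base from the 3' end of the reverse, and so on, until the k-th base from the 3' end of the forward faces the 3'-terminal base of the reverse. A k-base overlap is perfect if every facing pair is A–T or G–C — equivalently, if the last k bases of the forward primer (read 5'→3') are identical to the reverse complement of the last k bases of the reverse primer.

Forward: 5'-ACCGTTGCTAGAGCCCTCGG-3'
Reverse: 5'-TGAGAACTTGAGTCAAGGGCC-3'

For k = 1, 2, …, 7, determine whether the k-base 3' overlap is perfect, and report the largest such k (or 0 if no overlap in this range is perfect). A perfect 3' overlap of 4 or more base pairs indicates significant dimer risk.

Last 7 bases (5'→3') — forward …CCCTCGG, reverse …AAGGGCC.
Reverse complement of the reverse primer's last 7 bases: GGCCCTT; its first k bases are the reverse complement of the reverse primer's last k bases, so a perfect k-base overlap needs the forward primer's last k bases to equal them.
Comparing (forward last k vs required): k=1: G vs G ✓; k=2: GG vs GG ✓; k=3: CGG vs GGC ✗; k=4: TCGG vs GGCC ✗; k=5: CTCGG vs GGCCC ✗; k=6: CCTCGG vs GGCCCT ✗; k=7: CCCTCGG vs GGCCCTT ✗.
Perfect overlaps at k = 1, 2; the largest is 2.

Longest perfect overlap: 2 complementary base pairs; below the dimer-risk threshold (threshold 4).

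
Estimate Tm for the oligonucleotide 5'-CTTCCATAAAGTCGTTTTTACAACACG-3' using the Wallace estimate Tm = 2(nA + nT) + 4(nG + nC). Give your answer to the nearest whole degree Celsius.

Base counts: A=8, T=9, G=3, C=7 (length 27).
Tm = 2·(8+9) + 4·(3+7) = 2·17 + 4·10 = 34 + 40 = 74°C.

74°C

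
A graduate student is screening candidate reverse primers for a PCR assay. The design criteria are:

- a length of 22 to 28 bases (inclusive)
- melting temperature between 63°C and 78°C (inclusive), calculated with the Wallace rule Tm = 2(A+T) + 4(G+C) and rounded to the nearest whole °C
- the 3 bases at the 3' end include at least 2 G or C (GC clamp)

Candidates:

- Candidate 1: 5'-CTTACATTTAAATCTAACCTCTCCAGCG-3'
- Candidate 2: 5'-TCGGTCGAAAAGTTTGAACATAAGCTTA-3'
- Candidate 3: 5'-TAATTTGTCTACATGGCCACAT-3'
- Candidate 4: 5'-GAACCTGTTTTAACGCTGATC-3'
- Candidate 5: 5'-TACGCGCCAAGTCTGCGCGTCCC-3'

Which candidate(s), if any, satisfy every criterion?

Candidate 1 (28 nt, A=8 T=9 G=2 C=9): length 28 ✓; Tm = 2·17 + 4·11 = 78°C ✓; 3' end GCG has 3 G/C ✓ — passes.
Candidate 2 (28 nt, A=10 T=8 G=6 C=4): length 28 ✓; Tm = 2·18 + 4·10 = 76°C ✓; 3' end TTA has 0 G/C, need ≥2 ✗ — fails.
Candidate 3 (22 nt, A=6 T=8 G=3 C=5): length 22 ✓; Tm = 2·14 + 4·8 = 60°C, outside 63–78°C ✗; 3' end CAT has 1 G/C, need ≥2 ✗ — fails.
Candidate 4 (21 nt, A=5 T=7 G=4 C=5): length 21, outside 22–28 ✗; Tm = 2·12 + 4·9 = 60°C, outside 63–78°C ✗; 3' end ATC has 1 G/C, need ≥2 ✗ — fails.
Candidate 5 (23 nt, A=3 T=4 G=6 C=10): length 23 ✓; Tm = 2·7 + 4·16 = 78°C ✓; 3' end CCC has 3 G/C ✓ — passes.

Candidate 1 and Candidate 5.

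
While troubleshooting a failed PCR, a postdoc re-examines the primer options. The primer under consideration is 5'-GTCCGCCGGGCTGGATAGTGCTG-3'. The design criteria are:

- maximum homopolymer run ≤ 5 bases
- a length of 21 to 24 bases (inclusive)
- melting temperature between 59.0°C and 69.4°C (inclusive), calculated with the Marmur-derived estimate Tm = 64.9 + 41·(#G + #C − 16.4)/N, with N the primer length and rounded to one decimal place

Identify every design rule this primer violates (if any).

Meets all criteria.

Base counts: A=2, T=5, G=10, C=6 (length 23).
homopolymer run: longest run = 3 ✓
length: length 23 ✓
Tm: Tm = 64.9 + 41·(16 − 16.4)/23 = 64.2°C ✓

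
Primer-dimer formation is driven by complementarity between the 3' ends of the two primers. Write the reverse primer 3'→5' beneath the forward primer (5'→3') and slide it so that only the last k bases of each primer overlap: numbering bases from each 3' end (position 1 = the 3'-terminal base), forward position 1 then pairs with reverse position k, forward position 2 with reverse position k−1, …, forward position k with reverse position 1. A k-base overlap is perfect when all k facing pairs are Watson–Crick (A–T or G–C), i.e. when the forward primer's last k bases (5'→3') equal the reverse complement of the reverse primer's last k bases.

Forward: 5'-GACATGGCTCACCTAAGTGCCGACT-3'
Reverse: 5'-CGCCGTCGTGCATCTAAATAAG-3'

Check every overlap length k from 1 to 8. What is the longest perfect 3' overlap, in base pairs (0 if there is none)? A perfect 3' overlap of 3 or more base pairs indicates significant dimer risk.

Last 8 bases (5'→3') — forward …TGCCGACT, reverse …TAAATAAG.
Reverse complement of the reverse primer's last 8 bases: CTTATTTA; its first k bases are the reverse complement of the reverse primer's last k bases, so a perfect k-base overlap needs the forward primer's last k bases to equal them.
Comparing (forward last k vs required): k=1: T vs C ✗; k=2: CT vs CT ✓; k=3: ACT vs CTT ✗; k=4: GACT vs CTTA ✗; k=5: CGACT vs CTTAT ✗; k=6: CCGACT vs CTTATT ✗; k=7: GCCGACT vs CTTATTT ✗; k=8: TGCCGACT vs CTTATTTA ✗.
Only k = 2 is perfect, so the longest perfect 3' overlap is 2.

Longest perfect overlap: 2 complementary base pairs; below the dimer-risk threshold (threshold 3).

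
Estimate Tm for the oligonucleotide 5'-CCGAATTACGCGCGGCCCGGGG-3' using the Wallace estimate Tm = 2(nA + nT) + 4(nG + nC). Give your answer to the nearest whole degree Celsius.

Base counts: A=3, T=2, G=9, C=8 (length 22).
Tm = 2·(3+2) + 4·(9+8) = 2·5 + 4·17 = 10 + 68 = 78°C.

78°C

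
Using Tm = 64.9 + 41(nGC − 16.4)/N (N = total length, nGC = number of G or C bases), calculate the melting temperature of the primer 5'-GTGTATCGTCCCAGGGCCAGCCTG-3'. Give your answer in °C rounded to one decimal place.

64.2°C

Base counts: A=3, T=5, G=8, C=8; G+C = 16, N = 24.
Tm = 64.9 + 41·(16 − 16.4)/24 = 64.9 + -16.40/24 = 64.2°C.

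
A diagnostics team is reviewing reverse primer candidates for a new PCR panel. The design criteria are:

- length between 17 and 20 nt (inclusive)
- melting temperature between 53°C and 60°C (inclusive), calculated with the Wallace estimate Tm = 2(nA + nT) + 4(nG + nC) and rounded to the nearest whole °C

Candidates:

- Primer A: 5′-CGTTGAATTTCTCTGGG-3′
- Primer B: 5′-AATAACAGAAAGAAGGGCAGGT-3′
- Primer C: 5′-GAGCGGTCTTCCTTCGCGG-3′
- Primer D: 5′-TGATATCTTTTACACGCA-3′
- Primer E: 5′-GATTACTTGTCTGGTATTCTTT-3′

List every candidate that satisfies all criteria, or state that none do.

None of the candidates satisfy all criteria.

Primer A (17 nt, A=2 T=7 G=5 C=3): length 17 ✓; Tm = 2·9 + 4·8 = 50°C, outside 53–60°C ✗ — fails.
Primer B (22 nt, A=11 T=2 G=7 C=2): length 22, outside 17–20 ✗; Tm = 2·13 + 4·9 = 62°C, outside 53–60°C ✗ — fails.
Primer C (19 nt, A=1 T=5 G=7 C=6): length 19 ✓; Tm = 2·6 + 4·13 = 64°C, outside 53–60°C ✗ — fails.
Primer D (18 nt, A=5 T=7 G=2 C=4): length 18 ✓; Tm = 2·12 + 4·6 = 48°C, outside 53–60°C ✗ — fails.
Primer E (22 nt, A=3 T=12 G=4 C=3): length 22, outside 17–20 ✗; Tm = 2·15 + 4·7 = 58°C ✓ — fails.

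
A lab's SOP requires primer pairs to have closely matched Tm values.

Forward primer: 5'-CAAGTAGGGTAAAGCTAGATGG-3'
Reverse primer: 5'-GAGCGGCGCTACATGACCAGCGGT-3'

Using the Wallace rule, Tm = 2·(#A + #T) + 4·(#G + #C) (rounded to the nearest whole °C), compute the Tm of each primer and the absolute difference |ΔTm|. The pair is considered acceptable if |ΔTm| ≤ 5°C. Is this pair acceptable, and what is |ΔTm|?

|ΔTm| = 16°C; the pair is not acceptable.

Forward: A=8 T=4 G=8 C=2 → Tm = 2·12 + 4·10 = 64°C.
Reverse: A=5 T=3 G=9 C=7 → Tm = 2·8 + 4·16 = 80°C.
|ΔTm| = |64 − 80| = 16°C, > 5°C.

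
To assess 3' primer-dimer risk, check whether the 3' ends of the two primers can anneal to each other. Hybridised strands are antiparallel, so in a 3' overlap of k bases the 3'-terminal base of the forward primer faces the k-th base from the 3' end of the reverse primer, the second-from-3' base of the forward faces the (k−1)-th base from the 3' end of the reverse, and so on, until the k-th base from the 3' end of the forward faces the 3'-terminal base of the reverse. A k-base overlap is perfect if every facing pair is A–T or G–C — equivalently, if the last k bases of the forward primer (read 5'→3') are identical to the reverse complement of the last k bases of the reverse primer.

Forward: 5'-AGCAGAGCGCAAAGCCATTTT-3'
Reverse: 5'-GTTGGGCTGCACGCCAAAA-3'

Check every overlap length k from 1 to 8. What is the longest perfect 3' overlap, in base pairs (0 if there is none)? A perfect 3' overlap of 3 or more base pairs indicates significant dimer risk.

Last 8 bases (5'→3') — forward …GCCATTTT, reverse …CGCCAAAA.
Reverse complement of the reverse primer's last 8 bases: TTTTGGCG; its first k bases are the reverse complement of the reverse primer's last k bases, so a perfect k-base overlap needs the forward primer's last k bases to equal them.
Comparing (forward last k vs required): k=1: T vs T ✓; k=2: TT vs TT ✓; k=3: TTT vs TTT ✓; k=4: TTTT vs TTTT ✓; k=5: ATTTT vs TTTTG ✗; k=6: CATTTT vs TTTTGG ✗; k=7: CCATTTT vs TTTTGGC ✗; k=8: GCCATTTT vs TTTTGGCG ✗.
Perfect overlaps at k = 1, 2, 3, 4; the largest is 4.

Longest perfect overlap: 4 complementary base pairs; significant dimer risk (threshold 3).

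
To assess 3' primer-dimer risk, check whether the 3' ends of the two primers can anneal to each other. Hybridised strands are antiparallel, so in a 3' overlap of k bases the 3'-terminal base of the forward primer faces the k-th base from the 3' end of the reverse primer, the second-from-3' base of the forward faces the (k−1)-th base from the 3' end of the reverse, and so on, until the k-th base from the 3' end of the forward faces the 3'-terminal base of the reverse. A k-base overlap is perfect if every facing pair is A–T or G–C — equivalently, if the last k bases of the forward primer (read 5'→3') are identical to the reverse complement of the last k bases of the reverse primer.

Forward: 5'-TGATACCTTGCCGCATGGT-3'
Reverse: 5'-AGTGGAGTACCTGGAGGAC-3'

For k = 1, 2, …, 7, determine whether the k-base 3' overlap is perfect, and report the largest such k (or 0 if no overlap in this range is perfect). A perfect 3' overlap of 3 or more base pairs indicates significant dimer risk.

Longest perfect overlap: 2 complementary base pairs; below the dimer-risk threshold (threshold 3).

Last 7 bases (5'→3') — forward …GCATGGT, reverse …GGAGGAC.
Reverse complement of the reverse primer's last 7 bases: GTCCTCC; its first k bases are the reverse complement of the reverse primer's last k bases, so a perfect k-base overlap needs the forward primer's last k bases to equal them.
Comparing (forward last k vs required): k=1: T vs G ✗; k=2: GT vs GT ✓; k=3: GGT vs GTC ✗; k=4: TGGT vs GTCC ✗; k=5: ATGGT vs GTCCT ✗; k=6: CATGGT vs GTCCTC ✗; k=7: GCATGGT vs GTCCTCC ✗.
Only k = 2 is perfect, so the longest perfect 3' overlap is 2.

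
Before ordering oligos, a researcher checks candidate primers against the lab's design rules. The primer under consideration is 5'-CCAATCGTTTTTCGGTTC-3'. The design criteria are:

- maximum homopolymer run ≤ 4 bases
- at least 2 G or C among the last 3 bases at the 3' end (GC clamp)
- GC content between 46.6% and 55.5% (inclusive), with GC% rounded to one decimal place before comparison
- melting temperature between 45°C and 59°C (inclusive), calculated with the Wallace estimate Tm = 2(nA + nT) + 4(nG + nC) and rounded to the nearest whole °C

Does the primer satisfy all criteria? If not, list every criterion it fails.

Fails: homopolymer run, GC clamp, GC content.

Base counts: A=2, T=8, G=3, C=5 (length 18).
homopolymer run: longest run = 5, exceeds 4 ✗
GC clamp: 3' end TTC has 1 G/C, need ≥2 ✗
GC content: GC 8/18 = 44.4%, outside 46.6–55.5% ✗
Tm: Tm = 2·10 + 4·8 = 52°C ✓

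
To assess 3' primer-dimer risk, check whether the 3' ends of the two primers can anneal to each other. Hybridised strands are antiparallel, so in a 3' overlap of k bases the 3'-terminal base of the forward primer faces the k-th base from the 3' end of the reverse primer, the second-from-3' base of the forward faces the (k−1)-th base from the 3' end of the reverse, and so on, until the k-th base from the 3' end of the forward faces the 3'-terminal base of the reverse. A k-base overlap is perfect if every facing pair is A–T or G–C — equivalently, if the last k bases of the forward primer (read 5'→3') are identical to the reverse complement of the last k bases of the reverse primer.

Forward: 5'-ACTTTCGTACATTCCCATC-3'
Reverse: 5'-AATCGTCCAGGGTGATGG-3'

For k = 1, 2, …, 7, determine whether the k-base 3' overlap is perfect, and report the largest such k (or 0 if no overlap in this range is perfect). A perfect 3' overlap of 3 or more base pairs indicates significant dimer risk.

Last 7 bases (5'→3') — forward …TCCCATC, reverse …GTGATGG.
Reverse complement of the reverse primer's last 7 bases: CCATCAC; its first k bases are the reverse complement of the reverse primer's last k bases, so a perfect k-base overlap needs the forward primer's last k bases to equal them.
Comparing (forward last k vs required): k=1: C vs C ✓; k=2: TC vs CC ✗; k=3: ATC vs CCA ✗; k=4: CATC vs CCAT ✗; k=5: CCATC vs CCATC ✓; k=6: CCCATC vs CCATCA ✗; k=7: TCCCATC vs CCATCAC ✗.
Perfect overlaps at k = 1, 5; the largest is 5.

Longest perfect overlap: 5 complementary base pairs; significant dimer risk (threshold 3).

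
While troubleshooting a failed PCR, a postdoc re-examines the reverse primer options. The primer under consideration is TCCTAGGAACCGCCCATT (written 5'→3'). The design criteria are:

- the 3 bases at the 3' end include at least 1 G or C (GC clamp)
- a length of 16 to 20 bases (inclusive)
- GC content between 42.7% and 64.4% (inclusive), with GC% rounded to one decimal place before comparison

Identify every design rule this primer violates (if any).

Base counts: A=4, T=4, G=3, C=7 (length 18).
GC clamp: 3' end ATT has 0 G/C, need ≥1 ✗
length: length 18 ✓
GC content: GC 10/18 = 55.6% ✓

Fails: GC clamp.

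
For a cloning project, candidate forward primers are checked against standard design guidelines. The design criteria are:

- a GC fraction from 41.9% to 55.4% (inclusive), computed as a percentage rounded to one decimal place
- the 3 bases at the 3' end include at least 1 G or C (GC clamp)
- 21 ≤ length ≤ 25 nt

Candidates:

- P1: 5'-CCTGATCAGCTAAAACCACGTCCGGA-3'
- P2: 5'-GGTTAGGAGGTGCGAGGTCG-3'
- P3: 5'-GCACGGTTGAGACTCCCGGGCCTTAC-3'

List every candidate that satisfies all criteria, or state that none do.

None of the candidates satisfy all criteria.

P1 (26 nt, A=8 T=4 G=5 C=9): GC 14/26 = 53.8% ✓; 3' end GGA has 2 G/C ✓; length 26, outside 21–25 ✗ — fails.
P2 (20 nt, A=3 T=4 G=11 C=2): GC 13/20 = 65.0%, outside 41.9–55.4% ✗; 3' end TCG has 2 G/C ✓; length 20, outside 21–25 ✗ — fails.
P3 (26 nt, A=4 T=5 G=8 C=9): GC 17/26 = 65.4%, outside 41.9–55.4% ✗; 3' end TAC has 1 G/C ✓; length 26, outside 21–25 ✗ — fails.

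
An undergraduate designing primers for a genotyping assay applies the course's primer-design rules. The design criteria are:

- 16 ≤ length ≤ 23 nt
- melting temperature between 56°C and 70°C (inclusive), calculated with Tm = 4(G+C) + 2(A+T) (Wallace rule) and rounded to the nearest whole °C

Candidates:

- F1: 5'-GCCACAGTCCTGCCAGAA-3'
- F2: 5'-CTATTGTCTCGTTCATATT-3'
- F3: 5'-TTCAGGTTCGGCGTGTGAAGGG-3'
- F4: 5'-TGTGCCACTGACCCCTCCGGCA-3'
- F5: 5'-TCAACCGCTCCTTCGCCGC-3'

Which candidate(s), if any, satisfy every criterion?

F1 (18 nt, A=5 T=2 G=4 C=7): length 18 ✓; Tm = 2·7 + 4·11 = 58°C ✓ — passes.
F2 (19 nt, A=3 T=10 G=2 C=4): length 19 ✓; Tm = 2·13 + 4·6 = 50°C, outside 56–70°C ✗ — fails.
F3 (22 nt, A=3 T=6 G=10 C=3): length 22 ✓; Tm = 2·9 + 4·13 = 70°C ✓ — passes.
F4 (22 nt, A=3 T=4 G=5 C=10): length 22 ✓; Tm = 2·7 + 4·15 = 74°C, outside 56–70°C ✗ — fails.
F5 (19 nt, A=2 T=4 G=3 C=10): length 19 ✓; Tm = 2·6 + 4·13 = 64°C ✓ — passes.

F1, F3 and F5.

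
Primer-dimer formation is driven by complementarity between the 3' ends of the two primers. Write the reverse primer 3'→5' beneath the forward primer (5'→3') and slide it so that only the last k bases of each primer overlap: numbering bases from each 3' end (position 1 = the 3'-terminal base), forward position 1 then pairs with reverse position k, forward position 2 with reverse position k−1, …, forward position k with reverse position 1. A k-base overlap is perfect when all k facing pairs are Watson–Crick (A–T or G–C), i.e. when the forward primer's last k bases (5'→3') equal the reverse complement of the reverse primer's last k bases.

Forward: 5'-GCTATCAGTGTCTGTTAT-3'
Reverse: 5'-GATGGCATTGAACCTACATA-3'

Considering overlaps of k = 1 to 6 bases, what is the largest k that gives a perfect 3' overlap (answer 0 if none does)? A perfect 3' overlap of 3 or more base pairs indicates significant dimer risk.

Last 6 bases (5'→3') — forward …TGTTAT, reverse …TACATA.
Reverse complement of the reverse primer's last 6 bases: TATGTA; its first k bases are the reverse complement of the reverse primer's last k bases, so a perfect k-base overlap needs the forward primer's last k bases to equal them.
Comparing (forward last k vs required): k=1: T vs T ✓; k=2: AT vs TA ✗; k=3: TAT vs TAT ✓; k=4: TTAT vs TATG ✗; k=5: GTTAT vs TATGT ✗; k=6: TGTTAT vs TATGTA ✗.
Perfect overlaps at k = 1, 3; the largest is 3.

Longest perfect overlap: 3 complementary base pairs; significant dimer risk (threshold 3).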